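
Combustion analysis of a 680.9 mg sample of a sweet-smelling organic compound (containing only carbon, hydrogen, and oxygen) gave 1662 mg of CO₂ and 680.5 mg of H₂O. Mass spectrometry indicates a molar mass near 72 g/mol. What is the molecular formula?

mol C = 1.662 g CO₂ ÷ 44.009 g/mol = 0.037765 mol
mol H = 2 × 0.6805 g H₂O ÷ 18.015 g/mol = 0.075548 mol
mass O = 0.6809 − (0.45360 + 0.076153) = 0.15115 g → mol O = 0.15115 ÷ 15.999 = 0.0094476 mol
Divide by the smallest (0.0094476 mol): C 3.997, H 7.997, O 1.000
Empirical formula: C4H8O
Empirical-formula mass = 72.11 g/mol; 72 ÷ 72.11 ≈ 1, so the molecular formula is C4H8O.

C4H8O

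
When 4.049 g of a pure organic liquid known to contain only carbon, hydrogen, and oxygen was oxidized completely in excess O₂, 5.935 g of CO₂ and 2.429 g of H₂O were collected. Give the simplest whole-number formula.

CH2O

mol C = 5.935 g CO₂ ÷ 44.009 g/mol = 0.13486 mol
mol H = 2 × 2.429 g H₂O ÷ 18.015 g/mol = 0.26966 mol
mass O = 4.049 − (1.6198 + 0.27182) = 2.1574 g → mol O = 2.1574 ÷ 15.999 = 0.13485 mol
Divide by the smallest (0.13485 mol): C 1.000, H 2.000, O 1.000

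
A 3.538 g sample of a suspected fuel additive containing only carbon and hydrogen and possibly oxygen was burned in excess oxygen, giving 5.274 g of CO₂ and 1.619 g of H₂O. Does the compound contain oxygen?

yes

mol C = 5.274 g CO₂ ÷ 44.009 g/mol = 0.11984 mol
mol H = 2 × 1.619 g H₂O ÷ 18.015 g/mol = 0.17974 mol
C and H account for only 1.6206 g of the 3.538 g sample; the remaining 1.9174 g must be oxygen.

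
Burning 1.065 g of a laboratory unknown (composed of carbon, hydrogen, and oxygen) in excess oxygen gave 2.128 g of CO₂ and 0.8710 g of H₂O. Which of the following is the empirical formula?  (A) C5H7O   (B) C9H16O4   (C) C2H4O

mol C = 2.128 g CO₂ ÷ 44.009 g/mol = 0.048354 mol
mol H = 2 × 0.8710 g H₂O ÷ 18.015 g/mol = 0.096697 mol
mass O = 1.065 − (0.58078 + 0.097471) = 0.38675 g → mol O = 0.38675 ÷ 15.999 = 0.024174 mol
Divide by the smallest (0.024174 mol): C 2.000, H 4.000, O 1.000

(C) C2H4O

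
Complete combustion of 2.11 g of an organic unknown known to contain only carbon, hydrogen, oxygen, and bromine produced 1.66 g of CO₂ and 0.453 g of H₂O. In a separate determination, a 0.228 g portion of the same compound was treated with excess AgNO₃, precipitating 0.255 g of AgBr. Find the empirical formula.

C3H4BrO3

mol C = 1.66 g CO₂ ÷ 44.009 g/mol = 0.03772 mol
mol H = 2 × 0.453 g H₂O ÷ 18.015 g/mol = 0.05029 mol
From the AgBr data: mol Br per gram of compound = (0.255 ÷ 187.772) ÷ 0.228 = 0.005956 mol/g, so in the 2.11 g combustion sample mol Br = 0.01257 mol
mass O = 2.11 − (0.4530 + 0.05069 + 1.004) = 0.6020 g → mol O = 0.6020 ÷ 15.999 = 0.03763 mol
Divide by the smallest (0.01257 mol): C 3.001, H 4.002, Br 1.000, O 2.994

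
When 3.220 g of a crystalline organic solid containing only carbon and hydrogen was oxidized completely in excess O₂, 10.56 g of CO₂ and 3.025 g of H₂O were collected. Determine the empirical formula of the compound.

mol C = 10.56 g CO₂ ÷ 44.009 g/mol = 0.23995 mol
mol H = 2 × 3.025 g H₂O ÷ 18.015 g/mol = 0.33583 mol
Divide by the smallest (0.23995 mol): C 1.000, H 1.400
Multiplying each by 5 gives whole numbers: C 5.00, H 7.00

C5H7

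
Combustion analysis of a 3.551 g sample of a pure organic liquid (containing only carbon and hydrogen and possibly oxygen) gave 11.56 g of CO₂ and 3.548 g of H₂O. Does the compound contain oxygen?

mol C = 11.56 g CO₂ ÷ 44.009 g/mol = 0.26267 mol
mol H = 2 × 3.548 g H₂O ÷ 18.015 g/mol = 0.39389 mol
C and H together account for 3.5520 g — essentially the entire 3.551 g sample — so the compound contains no oxygen.

no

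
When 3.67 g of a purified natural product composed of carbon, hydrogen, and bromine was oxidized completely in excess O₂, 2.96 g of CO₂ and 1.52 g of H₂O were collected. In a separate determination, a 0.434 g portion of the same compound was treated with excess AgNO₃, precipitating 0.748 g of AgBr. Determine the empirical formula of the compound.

mol C = 2.96 g CO₂ ÷ 44.009 g/mol = 0.06726 mol
mol H = 2 × 1.52 g H₂O ÷ 18.015 g/mol = 0.1687 mol
From the AgBr data: mol Br per gram of compound = (0.748 ÷ 187.772) ÷ 0.434 = 0.009179 mol/g, so in the 3.67 g combustion sample mol Br = 0.03369 mol
Divide by the smallest (0.03369 mol): C 1.997, H 5.009, Br 1.000

C2H5Br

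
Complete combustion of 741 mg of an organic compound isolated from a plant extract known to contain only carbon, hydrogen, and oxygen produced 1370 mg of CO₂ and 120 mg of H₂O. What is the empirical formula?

C7H3O5

mol C = 1.37 g CO₂ ÷ 44.009 g/mol = 0.03113 mol
mol H = 2 × 0.120 g H₂O ÷ 18.015 g/mol = 0.01332 mol
mass O = 0.741 − (0.3739 + 0.01343) = 0.3537 g → mol O = 0.3537 ÷ 15.999 = 0.02211 mol
Divide by the smallest (0.01332 mol): C 2.337, H 1.000, O 1.659
Multiplying each by 3 gives whole numbers: C 7.01, H 3.00, O 4.98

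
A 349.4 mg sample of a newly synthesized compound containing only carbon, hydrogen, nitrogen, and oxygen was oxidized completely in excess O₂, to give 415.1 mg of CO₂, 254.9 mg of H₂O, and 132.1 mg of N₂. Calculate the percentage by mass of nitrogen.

37.81%

mol C = 0.4151 g CO₂ ÷ 44.009 g/mol = 0.0094322 mol
mol H = 2 × 0.2549 g H₂O ÷ 18.015 g/mol = 0.028299 mol
mol N = 2 × 0.1321 g N₂ ÷ 28.014 g/mol = 0.0094310 mol
mass O = 0.3494 − (0.11329 + 0.028525 + 0.13210) = 0.075485 g → mol O = 0.075485 ÷ 15.999 = 0.0047181 mol
mass % N = 0.13210 g ÷ 0.3494 g × 100%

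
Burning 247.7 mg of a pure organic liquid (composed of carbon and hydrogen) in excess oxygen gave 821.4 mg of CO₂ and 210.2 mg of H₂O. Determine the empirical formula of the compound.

mol C = 0.8214 g CO₂ ÷ 44.009 g/mol = 0.018664 mol
mol H = 2 × 0.2102 g H₂O ÷ 18.015 g/mol = 0.023336 mol
Divide by the smallest (0.018664 mol): C 1.000, H 1.250
Multiplying each by 4 gives whole numbers: C 4.00, H 5.00

C4H5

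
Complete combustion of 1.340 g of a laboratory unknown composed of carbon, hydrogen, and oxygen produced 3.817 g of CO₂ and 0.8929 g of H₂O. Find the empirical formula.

C7H8O

mol C = 3.817 g CO₂ ÷ 44.009 g/mol = 0.086732 mol
mol H = 2 × 0.8929 g H₂O ÷ 18.015 g/mol = 0.099129 mol
mass O = 1.340 − (1.0417 + 0.099922) = 0.19834 g → mol O = 0.19834 ÷ 15.999 = 0.012397 mol
Divide by the smallest (0.012397 mol): C 6.996, H 7.996, O 1.000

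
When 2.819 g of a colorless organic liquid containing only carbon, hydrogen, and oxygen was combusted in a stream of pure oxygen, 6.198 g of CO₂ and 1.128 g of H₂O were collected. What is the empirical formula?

mol C = 6.198 g CO₂ ÷ 44.009 g/mol = 0.14083 mol
mol H = 2 × 1.128 g H₂O ÷ 18.015 g/mol = 0.12523 mol
mass O = 2.819 − (1.6916 + 0.12623) = 1.0012 g → mol O = 1.0012 ÷ 15.999 = 0.062579 mol
Divide by the smallest (0.062579 mol): C 2.251, H 2.001, O 1.000
Multiplying each by 4 gives whole numbers: C 9.00, H 8.00, O 4.00

C9H8O4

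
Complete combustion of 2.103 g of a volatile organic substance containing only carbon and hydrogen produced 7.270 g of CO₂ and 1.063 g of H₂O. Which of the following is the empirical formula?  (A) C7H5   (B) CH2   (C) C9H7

mol C = 7.270 g CO₂ ÷ 44.009 g/mol = 0.16519 mol
mol H = 2 × 1.063 g H₂O ÷ 18.015 g/mol = 0.11801 mol
Divide by the smallest (0.11801 mol): C 1.400, H 1.000
Multiplying each by 5 gives whole numbers: C 7.00, H 5.00

(A) C7H5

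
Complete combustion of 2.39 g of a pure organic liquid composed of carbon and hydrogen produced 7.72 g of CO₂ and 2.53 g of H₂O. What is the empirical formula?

C5H8

mol C = 7.72 g CO₂ ÷ 44.009 g/mol = 0.1754 mol
mol H = 2 × 2.53 g H₂O ÷ 18.015 g/mol = 0.2809 mol
Divide by the smallest (0.1754 mol): C 1.000, H 1.601
Multiplying each by 5 gives whole numbers: C 5.00, H 8.01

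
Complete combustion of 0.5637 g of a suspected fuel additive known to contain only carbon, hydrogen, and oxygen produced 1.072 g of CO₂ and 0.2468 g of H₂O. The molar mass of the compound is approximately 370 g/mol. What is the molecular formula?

C16H18O10

mol C = 1.072 g CO₂ ÷ 44.009 g/mol = 0.024359 mol
mol H = 2 × 0.2468 g H₂O ÷ 18.015 g/mol = 0.027399 mol
mass O = 0.5637 − (0.29257 + 0.027619) = 0.24351 g → mol O = 0.24351 ÷ 15.999 = 0.015220 mol
Divide by the smallest (0.015220 mol): C 1.600, H 1.800, O 1.000
Multiplying each by 5 gives whole numbers: C 8.00, H 9.00, O 5.00
Empirical formula: C8H9O5
Empirical-formula mass = 185.16 g/mol; 370 ÷ 185.16 ≈ 2, so the molecular formula is C16H18O10.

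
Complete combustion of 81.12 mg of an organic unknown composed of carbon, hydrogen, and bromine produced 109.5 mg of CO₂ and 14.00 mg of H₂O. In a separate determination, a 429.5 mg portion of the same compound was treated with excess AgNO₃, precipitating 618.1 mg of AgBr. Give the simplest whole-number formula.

mol C = 0.1095 g CO₂ ÷ 44.009 g/mol = 0.0024881 mol
mol H = 2 × 0.01400 g H₂O ÷ 18.015 g/mol = 0.0015543 mol
From the AgBr data: mol Br per gram of compound = (0.6181 ÷ 187.772) ÷ 0.4295 = 0.0076642 mol/g, so in the 0.08112 g combustion sample mol Br = 0.00062172 mol
Divide by the smallest (0.00062172 mol): C 4.002, H 2.500, Br 1.000
Multiplying each by 2 gives whole numbers: C 8.00, H 5.00, Br 2.00

C8H5Br2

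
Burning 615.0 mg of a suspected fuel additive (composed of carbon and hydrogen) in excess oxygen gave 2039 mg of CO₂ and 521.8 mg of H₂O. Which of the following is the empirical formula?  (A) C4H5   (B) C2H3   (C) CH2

(A) C4H5

mol C = 2.039 g CO₂ ÷ 44.009 g/mol = 0.046331 mol
mol H = 2 × 0.5218 g H₂O ÷ 18.015 g/mol = 0.057930 mol
Divide by the smallest (0.046331 mol): C 1.000, H 1.250
Multiplying each by 4 gives whole numbers: C 4.00, H 5.00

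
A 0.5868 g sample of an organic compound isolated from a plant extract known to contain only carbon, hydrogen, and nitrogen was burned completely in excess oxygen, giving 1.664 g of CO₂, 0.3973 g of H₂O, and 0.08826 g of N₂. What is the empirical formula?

C6H7N

mol C = 1.664 g CO₂ ÷ 44.009 g/mol = 0.037810 mol
mol H = 2 × 0.3973 g H₂O ÷ 18.015 g/mol = 0.044108 mol
mol N = 2 × 0.08826 g N₂ ÷ 28.014 g/mol = 0.0063011 mol
Divide by the smallest (0.0063011 mol): C 6.001, H 7.000, N 1.000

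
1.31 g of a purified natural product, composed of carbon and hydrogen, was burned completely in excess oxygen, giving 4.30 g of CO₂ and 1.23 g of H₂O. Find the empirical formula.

C5H7

mol C = 4.30 g CO₂ ÷ 44.009 g/mol = 0.09771 mol
mol H = 2 × 1.23 g H₂O ÷ 18.015 g/mol = 0.1366 mol
Divide by the smallest (0.09771 mol): C 1.000, H 1.398
Multiplying each by 5 gives whole numbers: C 5.00, H 6.99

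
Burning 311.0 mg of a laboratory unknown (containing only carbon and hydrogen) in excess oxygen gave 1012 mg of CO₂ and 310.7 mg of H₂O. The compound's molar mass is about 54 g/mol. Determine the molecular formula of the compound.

mol C = 1.012 g CO₂ ÷ 44.009 g/mol = 0.022995 mol
mol H = 2 × 0.3107 g H₂O ÷ 18.015 g/mol = 0.034493 mol
Divide by the smallest (0.022995 mol): C 1.000, H 1.500
Multiplying each by 2 gives whole numbers: C 2.00, H 3.00
Empirical formula: C2H3
Empirical-formula mass = 27.05 g/mol; 54 ÷ 27.05 ≈ 2, so the molecular formula is C4H6.

C4H6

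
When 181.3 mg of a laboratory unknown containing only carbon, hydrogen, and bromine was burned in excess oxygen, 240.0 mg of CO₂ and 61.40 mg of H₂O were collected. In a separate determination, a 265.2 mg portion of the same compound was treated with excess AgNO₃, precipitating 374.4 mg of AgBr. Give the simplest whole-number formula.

C4H5Br

mol C = 0.2400 g CO₂ ÷ 44.009 g/mol = 0.0054534 mol
mol H = 2 × 0.06140 g H₂O ÷ 18.015 g/mol = 0.0068165 mol
From the AgBr data: mol Br per gram of compound = (0.3744 ÷ 187.772) ÷ 0.2652 = 0.0075185 mol/g, so in the 0.1813 g combustion sample mol Br = 0.0013631 mol
Divide by the smallest (0.0013631 mol): C 4.001, H 5.001, Br 1.000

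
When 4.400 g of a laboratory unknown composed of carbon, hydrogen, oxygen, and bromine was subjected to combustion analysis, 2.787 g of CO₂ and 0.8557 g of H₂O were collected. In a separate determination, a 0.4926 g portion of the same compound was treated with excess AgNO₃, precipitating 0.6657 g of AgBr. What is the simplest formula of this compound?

mol C = 2.787 g CO₂ ÷ 44.009 g/mol = 0.063328 mol
mol H = 2 × 0.8557 g H₂O ÷ 18.015 g/mol = 0.094999 mol
From the AgBr data: mol Br per gram of compound = (0.6657 ÷ 187.772) ÷ 0.4926 = 0.0071970 mol/g, so in the 4.400 g combustion sample mol Br = 0.031667 mol
mass O = 4.400 − (0.76063 + 0.095759 + 2.5303) = 1.0133 g → mol O = 1.0133 ÷ 15.999 = 0.063335 mol
Divide by the smallest (0.031667 mol): C 2.000, H 3.000, Br 1.000, O 2.000

C2H3BrO2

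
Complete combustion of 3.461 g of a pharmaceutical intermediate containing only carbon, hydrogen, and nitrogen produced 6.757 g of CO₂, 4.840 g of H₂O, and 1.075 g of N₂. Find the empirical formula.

C2H7N

mol C = 6.757 g CO₂ ÷ 44.009 g/mol = 0.15354 mol
mol H = 2 × 4.840 g H₂O ÷ 18.015 g/mol = 0.53733 mol
mol N = 2 × 1.075 g N₂ ÷ 28.014 g/mol = 0.076747 mol
Divide by the smallest (0.076747 mol): C 2.001, H 7.001, N 1.000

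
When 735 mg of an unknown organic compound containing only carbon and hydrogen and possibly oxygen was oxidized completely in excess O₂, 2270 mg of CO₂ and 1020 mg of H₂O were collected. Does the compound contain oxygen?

mol C = 2.27 g CO₂ ÷ 44.009 g/mol = 0.05158 mol
mol H = 2 × 1.02 g H₂O ÷ 18.015 g/mol = 0.1132 mol
C and H together account for 0.7337 g — essentially the entire 0.735 g sample — so the compound contains no oxygen.

no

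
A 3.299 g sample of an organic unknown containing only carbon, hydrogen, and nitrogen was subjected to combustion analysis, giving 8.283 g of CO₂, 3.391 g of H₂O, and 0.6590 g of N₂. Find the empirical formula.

mol C = 8.283 g CO₂ ÷ 44.009 g/mol = 0.18821 mol
mol H = 2 × 3.391 g H₂O ÷ 18.015 g/mol = 0.37646 mol
mol N = 2 × 0.6590 g N₂ ÷ 28.014 g/mol = 0.047048 mol
Divide by the smallest (0.047048 mol): C 4.000, H 8.002, N 1.000

C4H8N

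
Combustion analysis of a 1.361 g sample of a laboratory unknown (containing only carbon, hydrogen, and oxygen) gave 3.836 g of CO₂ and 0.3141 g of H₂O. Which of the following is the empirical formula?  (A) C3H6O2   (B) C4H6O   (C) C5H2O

(C) C5H2O

mol C = 3.836 g CO₂ ÷ 44.009 g/mol = 0.087164 mol
mol H = 2 × 0.3141 g H₂O ÷ 18.015 g/mol = 0.034871 mol
mass O = 1.361 − (1.0469 + 0.035150) = 0.27892 g → mol O = 0.27892 ÷ 15.999 = 0.017434 mol
Divide by the smallest (0.017434 mol): C 5.000, H 2.000, O 1.000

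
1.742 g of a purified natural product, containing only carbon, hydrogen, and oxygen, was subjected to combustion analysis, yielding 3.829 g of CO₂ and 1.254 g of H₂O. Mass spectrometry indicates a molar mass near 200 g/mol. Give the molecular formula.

C10H16O4

mol C = 3.829 g CO₂ ÷ 44.009 g/mol = 0.087005 mol
mol H = 2 × 1.254 g H₂O ÷ 18.015 g/mol = 0.13922 mol
mass O = 1.742 − (1.0450 + 0.14033) = 0.55665 g → mol O = 0.55665 ÷ 15.999 = 0.034793 mol
Divide by the smallest (0.034793 mol): C 2.501, H 4.001, O 1.000
Multiplying each by 2 gives whole numbers: C 5.00, H 8.00, O 2.00
Empirical formula: C5H8O2
Empirical-formula mass = 100.12 g/mol; 200 ÷ 100.12 ≈ 2, so the molecular formula is C10H16O4.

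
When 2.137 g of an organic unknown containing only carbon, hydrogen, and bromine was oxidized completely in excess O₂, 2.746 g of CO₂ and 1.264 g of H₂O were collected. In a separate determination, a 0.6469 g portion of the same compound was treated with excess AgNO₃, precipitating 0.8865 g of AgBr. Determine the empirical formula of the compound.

mol C = 2.746 g CO₂ ÷ 44.009 g/mol = 0.062396 mol
mol H = 2 × 1.264 g H₂O ÷ 18.015 g/mol = 0.14033 mol
From the AgBr data: mol Br per gram of compound = (0.8865 ÷ 187.772) ÷ 0.6469 = 0.0072981 mol/g, so in the 2.137 g combustion sample mol Br = 0.015596 mol
Divide by the smallest (0.015596 mol): C 4.001, H 8.998, Br 1.000

C4H9Br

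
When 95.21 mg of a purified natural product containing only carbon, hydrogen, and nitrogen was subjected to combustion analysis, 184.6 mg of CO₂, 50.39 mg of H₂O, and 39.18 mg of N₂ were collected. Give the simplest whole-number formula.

mol C = 0.1846 g CO₂ ÷ 44.009 g/mol = 0.0041946 mol
mol H = 2 × 0.05039 g H₂O ÷ 18.015 g/mol = 0.0055942 mol
mol N = 2 × 0.03918 g N₂ ÷ 28.014 g/mol = 0.0027972 mol
Divide by the smallest (0.0027972 mol): C 1.500, H 2.000, N 1.000
Multiplying each by 2 gives whole numbers: C 3.00, H 4.00, N 2.00

C3H4N2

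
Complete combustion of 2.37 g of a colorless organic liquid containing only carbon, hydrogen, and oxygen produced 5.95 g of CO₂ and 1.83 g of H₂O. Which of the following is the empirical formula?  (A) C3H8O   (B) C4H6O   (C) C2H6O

mol C = 5.95 g CO₂ ÷ 44.009 g/mol = 0.1352 mol
mol H = 2 × 1.83 g H₂O ÷ 18.015 g/mol = 0.2032 mol
mass O = 2.37 − (1.624 + 0.2048) = 0.5413 g → mol O = 0.5413 ÷ 15.999 = 0.03384 mol
Divide by the smallest (0.03384 mol): C 3.996, H 6.005, O 1.000

(B) C4H6O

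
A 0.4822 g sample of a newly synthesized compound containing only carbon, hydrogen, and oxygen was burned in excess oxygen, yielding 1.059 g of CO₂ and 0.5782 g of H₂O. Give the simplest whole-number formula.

mol C = 1.059 g CO₂ ÷ 44.009 g/mol = 0.024063 mol
mol H = 2 × 0.5782 g H₂O ÷ 18.015 g/mol = 0.064191 mol
mass O = 0.4822 − (0.28902 + 0.064704) = 0.12847 g → mol O = 0.12847 ÷ 15.999 = 0.0080300 mol
Divide by the smallest (0.0080300 mol): C 2.997, H 7.994, O 1.000

C3H8O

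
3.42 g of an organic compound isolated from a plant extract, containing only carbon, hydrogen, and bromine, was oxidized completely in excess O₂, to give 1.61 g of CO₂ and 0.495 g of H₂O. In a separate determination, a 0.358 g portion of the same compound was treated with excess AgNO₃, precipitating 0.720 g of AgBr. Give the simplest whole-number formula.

C2H3Br2

mol C = 1.61 g CO₂ ÷ 44.009 g/mol = 0.03658 mol
mol H = 2 × 0.495 g H₂O ÷ 18.015 g/mol = 0.05495 mol
From the AgBr data: mol Br per gram of compound = (0.720 ÷ 187.772) ÷ 0.358 = 0.01071 mol/g, so in the 3.42 g combustion sample mol Br = 0.03663 mol
Divide by the smallest (0.03658 mol): C 1.000, H 1.502, Br 1.001
Multiplying each by 2 gives whole numbers: C 2.00, H 3.00, Br 2.00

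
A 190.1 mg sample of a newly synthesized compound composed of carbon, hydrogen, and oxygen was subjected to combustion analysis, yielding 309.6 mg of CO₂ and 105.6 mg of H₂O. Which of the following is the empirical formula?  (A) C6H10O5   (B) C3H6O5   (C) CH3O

(A) C6H10O5

mol C = 0.3096 g CO₂ ÷ 44.009 g/mol = 0.0070349 mol
mol H = 2 × 0.1056 g H₂O ÷ 18.015 g/mol = 0.011724 mol
mass O = 0.1901 − (0.084496 + 0.011817) = 0.093786 g → mol O = 0.093786 ÷ 15.999 = 0.0058620 mol
Divide by the smallest (0.0058620 mol): C 1.200, H 2.000, O 1.000
Multiplying each by 5 gives whole numbers: C 6.00, H 10.00, O 5.00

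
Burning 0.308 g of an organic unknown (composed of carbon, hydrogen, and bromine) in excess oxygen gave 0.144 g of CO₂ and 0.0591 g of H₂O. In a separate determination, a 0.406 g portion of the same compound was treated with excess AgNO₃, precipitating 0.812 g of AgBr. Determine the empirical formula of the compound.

mol C = 0.144 g CO₂ ÷ 44.009 g/mol = 0.003272 mol
mol H = 2 × 0.0591 g H₂O ÷ 18.015 g/mol = 0.006561 mol
From the AgBr data: mol Br per gram of compound = (0.812 ÷ 187.772) ÷ 0.406 = 0.01065 mol/g, so in the 0.308 g combustion sample mol Br = 0.003281 mol
Divide by the smallest (0.003272 mol): C 1.000, H 2.005, Br 1.003

CH2Br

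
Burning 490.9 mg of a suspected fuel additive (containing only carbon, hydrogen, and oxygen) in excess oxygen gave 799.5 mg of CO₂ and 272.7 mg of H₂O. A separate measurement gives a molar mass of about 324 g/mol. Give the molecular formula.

C12H20O10

mol C = 0.7995 g CO₂ ÷ 44.009 g/mol = 0.018167 mol
mol H = 2 × 0.2727 g H₂O ÷ 18.015 g/mol = 0.030275 mol
mass O = 0.4909 − (0.21820 + 0.030517) = 0.24218 g → mol O = 0.24218 ÷ 15.999 = 0.015137 mol
Divide by the smallest (0.015137 mol): C 1.200, H 2.000, O 1.000
Multiplying each by 5 gives whole numbers: C 6.00, H 10.00, O 5.00
Empirical formula: C6H10O5
Empirical-formula mass = 162.14 g/mol; 324 ÷ 162.14 ≈ 2, so the molecular formula is C12H20O10.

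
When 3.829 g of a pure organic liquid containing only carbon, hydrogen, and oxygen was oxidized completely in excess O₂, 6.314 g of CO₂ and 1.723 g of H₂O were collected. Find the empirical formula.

C6H8O5

mol C = 6.314 g CO₂ ÷ 44.009 g/mol = 0.14347 mol
mol H = 2 × 1.723 g H₂O ÷ 18.015 g/mol = 0.19129 mol
mass O = 3.829 − (1.7232 + 0.19282) = 1.9130 g → mol O = 1.9130 ÷ 15.999 = 0.11957 mol
Divide by the smallest (0.11957 mol): C 1.200, H 1.600, O 1.000
Multiplying each by 5 gives whole numbers: C 6.00, H 8.00, O 5.00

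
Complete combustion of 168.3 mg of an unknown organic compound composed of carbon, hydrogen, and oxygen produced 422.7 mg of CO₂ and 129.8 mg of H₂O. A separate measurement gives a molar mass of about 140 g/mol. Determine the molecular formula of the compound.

mol C = 0.4227 g CO₂ ÷ 44.009 g/mol = 0.0096049 mol
mol H = 2 × 0.1298 g H₂O ÷ 18.015 g/mol = 0.014410 mol
mass O = 0.1683 − (0.11536 + 0.014525) = 0.038411 g → mol O = 0.038411 ÷ 15.999 = 0.0024008 mol
Divide by the smallest (0.0024008 mol): C 4.001, H 6.002, O 1.000
Empirical formula: C4H6O
Empirical-formula mass = 70.09 g/mol; 140 ÷ 70.09 ≈ 2, so the molecular formula is C8H12O2.

C8H12O2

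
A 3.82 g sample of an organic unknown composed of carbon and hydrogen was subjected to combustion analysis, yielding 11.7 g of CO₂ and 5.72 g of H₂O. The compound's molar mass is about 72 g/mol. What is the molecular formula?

C5H12

mol C = 11.7 g CO₂ ÷ 44.009 g/mol = 0.2659 mol
mol H = 2 × 5.72 g H₂O ÷ 18.015 g/mol = 0.6350 mol
Divide by the smallest (0.2659 mol): C 1.000, H 2.389
Multiplying each by 5 gives whole numbers: C 5.00, H 11.94
Empirical formula: C5H12
Empirical-formula mass = 72.15 g/mol; 72 ÷ 72.15 ≈ 1, so the molecular formula is C5H12.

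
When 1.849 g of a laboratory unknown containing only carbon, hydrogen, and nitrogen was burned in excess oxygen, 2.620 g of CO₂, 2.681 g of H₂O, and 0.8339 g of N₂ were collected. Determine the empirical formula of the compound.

CH5N

mol C = 2.620 g CO₂ ÷ 44.009 g/mol = 0.059533 mol
mol H = 2 × 2.681 g H₂O ÷ 18.015 g/mol = 0.29764 mol
mol N = 2 × 0.8339 g N₂ ÷ 28.014 g/mol = 0.059535 mol
Divide by the smallest (0.059533 mol): C 1.000, H 5.000, N 1.000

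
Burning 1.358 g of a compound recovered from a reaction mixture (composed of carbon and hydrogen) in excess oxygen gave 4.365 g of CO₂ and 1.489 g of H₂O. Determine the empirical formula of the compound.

C3H5

mol C = 4.365 g CO₂ ÷ 44.009 g/mol = 0.099184 mol
mol H = 2 × 1.489 g H₂O ÷ 18.015 g/mol = 0.16531 mol
Divide by the smallest (0.099184 mol): C 1.000, H 1.667
Multiplying each by 3 gives whole numbers: C 3.00, H 5.00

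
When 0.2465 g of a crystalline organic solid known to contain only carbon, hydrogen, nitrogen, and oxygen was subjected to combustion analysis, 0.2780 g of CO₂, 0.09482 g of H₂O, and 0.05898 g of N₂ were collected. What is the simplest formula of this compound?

C3H5N2O3

mol C = 0.2780 g CO₂ ÷ 44.009 g/mol = 0.0063169 mol
mol H = 2 × 0.09482 g H₂O ÷ 18.015 g/mol = 0.010527 mol
mol N = 2 × 0.05898 g N₂ ÷ 28.014 g/mol = 0.0042108 mol
mass O = 0.2465 − (0.075872 + 0.010611 + 0.058980) = 0.10104 g → mol O = 0.10104 ÷ 15.999 = 0.0063152 mol
Divide by the smallest (0.0042108 mol): C 1.500, H 2.500, N 1.000, O 1.500
Multiplying each by 2 gives whole numbers: C 3.00, H 5.00, N 2.00, O 3.00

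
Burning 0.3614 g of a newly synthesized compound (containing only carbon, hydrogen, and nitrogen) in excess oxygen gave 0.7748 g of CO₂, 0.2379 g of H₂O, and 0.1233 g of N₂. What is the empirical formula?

C2H3N

mol C = 0.7748 g CO₂ ÷ 44.009 g/mol = 0.017605 mol
mol H = 2 × 0.2379 g H₂O ÷ 18.015 g/mol = 0.026411 mol
mol N = 2 × 0.1233 g N₂ ÷ 28.014 g/mol = 0.0088027 mol
Divide by the smallest (0.0088027 mol): C 2.000, H 3.000, N 1.000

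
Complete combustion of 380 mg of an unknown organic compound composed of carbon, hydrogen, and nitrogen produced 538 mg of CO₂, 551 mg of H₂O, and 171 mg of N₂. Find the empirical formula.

CH5N

mol C = 0.538 g CO₂ ÷ 44.009 g/mol = 0.01222 mol
mol H = 2 × 0.551 g H₂O ÷ 18.015 g/mol = 0.06117 mol
mol N = 2 × 0.171 g N₂ ÷ 28.014 g/mol = 0.01221 mol
Divide by the smallest (0.01221 mol): C 1.001, H 5.011, N 1.000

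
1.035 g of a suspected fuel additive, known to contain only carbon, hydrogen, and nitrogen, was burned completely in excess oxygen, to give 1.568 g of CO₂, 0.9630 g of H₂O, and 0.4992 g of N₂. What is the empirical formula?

CH3N

mol C = 1.568 g CO₂ ÷ 44.009 g/mol = 0.035629 mol
mol H = 2 × 0.9630 g H₂O ÷ 18.015 g/mol = 0.10691 mol
mol N = 2 × 0.4992 g N₂ ÷ 28.014 g/mol = 0.035639 mol
Divide by the smallest (0.035629 mol): C 1.000, H 3.001, N 1.000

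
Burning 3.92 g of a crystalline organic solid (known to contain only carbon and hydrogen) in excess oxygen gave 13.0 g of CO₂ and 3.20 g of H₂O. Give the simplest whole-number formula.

C5H6

mol C = 13.0 g CO₂ ÷ 44.009 g/mol = 0.2954 mol
mol H = 2 × 3.20 g H₂O ÷ 18.015 g/mol = 0.3553 mol
Divide by the smallest (0.2954 mol): C 1.000, H 1.203
Multiplying each by 5 gives whole numbers: C 5.00, H 6.01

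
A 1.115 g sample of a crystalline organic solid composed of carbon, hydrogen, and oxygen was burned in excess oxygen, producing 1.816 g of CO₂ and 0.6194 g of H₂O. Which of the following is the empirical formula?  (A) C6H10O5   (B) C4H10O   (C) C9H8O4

(A) C6H10O5

mol C = 1.816 g CO₂ ÷ 44.009 g/mol = 0.041264 mol
mol H = 2 × 0.6194 g H₂O ÷ 18.015 g/mol = 0.068765 mol
mass O = 1.115 − (0.49563 + 0.069315) = 0.55006 g → mol O = 0.55006 ÷ 15.999 = 0.034381 mol
Divide by the smallest (0.034381 mol): C 1.200, H 2.000, O 1.000
Multiplying each by 5 gives whole numbers: C 6.00, H 10.00, O 5.00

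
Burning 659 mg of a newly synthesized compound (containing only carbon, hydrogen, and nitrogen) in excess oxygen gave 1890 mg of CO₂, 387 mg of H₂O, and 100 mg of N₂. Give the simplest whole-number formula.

mol C = 1.89 g CO₂ ÷ 44.009 g/mol = 0.04295 mol
mol H = 2 × 0.387 g H₂O ÷ 18.015 g/mol = 0.04296 mol
mol N = 2 × 0.100 g N₂ ÷ 28.014 g/mol = 0.007139 mol
Divide by the smallest (0.007139 mol): C 6.015, H 6.018, N 1.000

C6H6N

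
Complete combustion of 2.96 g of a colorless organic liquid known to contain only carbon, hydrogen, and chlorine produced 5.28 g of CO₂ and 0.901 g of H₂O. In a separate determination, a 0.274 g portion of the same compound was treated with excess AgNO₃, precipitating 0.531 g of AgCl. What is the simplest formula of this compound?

C6H5Cl2

mol C = 5.28 g CO₂ ÷ 44.009 g/mol = 0.1200 mol
mol H = 2 × 0.901 g H₂O ÷ 18.015 g/mol = 0.1000 mol
From the AgCl data: mol Cl per gram of compound = (0.531 ÷ 143.318) ÷ 0.274 = 0.01352 mol/g, so in the 2.96 g combustion sample mol Cl = 0.04003 mol
Divide by the smallest (0.04003 mol): C 2.997, H 2.499, Cl 1.000
Multiplying each by 2 gives whole numbers: C 5.99, H 5.00, Cl 2.00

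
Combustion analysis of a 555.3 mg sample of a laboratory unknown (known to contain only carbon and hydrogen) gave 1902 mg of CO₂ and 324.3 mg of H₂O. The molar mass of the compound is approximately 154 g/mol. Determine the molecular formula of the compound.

C12H10

mol C = 1.902 g CO₂ ÷ 44.009 g/mol = 0.043218 mol
mol H = 2 × 0.3243 g H₂O ÷ 18.015 g/mol = 0.036003 mol
Divide by the smallest (0.036003 mol): C 1.200, H 1.000
Multiplying each by 5 gives whole numbers: C 6.00, H 5.00
Empirical formula: C6H5
Empirical-formula mass = 77.11 g/mol; 154 ÷ 77.11 ≈ 2, so the molecular formula is C12H10.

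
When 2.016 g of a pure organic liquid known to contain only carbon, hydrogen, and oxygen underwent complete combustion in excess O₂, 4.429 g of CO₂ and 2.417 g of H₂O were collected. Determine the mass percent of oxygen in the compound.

mol C = 4.429 g CO₂ ÷ 44.009 g/mol = 0.10064 mol
mol H = 2 × 2.417 g H₂O ÷ 18.015 g/mol = 0.26833 mol
mass O = 2.016 − (1.2088 + 0.27048) = 0.53675 g → mol O = 0.53675 ÷ 15.999 = 0.033549 mol
mass % O = 0.53675 g ÷ 2.016 g × 100%

26.62%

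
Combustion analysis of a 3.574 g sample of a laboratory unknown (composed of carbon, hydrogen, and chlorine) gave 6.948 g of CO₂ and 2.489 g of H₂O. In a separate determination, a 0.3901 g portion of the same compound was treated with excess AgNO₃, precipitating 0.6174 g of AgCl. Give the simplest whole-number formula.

mol C = 6.948 g CO₂ ÷ 44.009 g/mol = 0.15788 mol
mol H = 2 × 2.489 g H₂O ÷ 18.015 g/mol = 0.27633 mol
From the AgCl data: mol Cl per gram of compound = (0.6174 ÷ 143.318) ÷ 0.3901 = 0.011043 mol/g, so in the 3.574 g combustion sample mol Cl = 0.039468 mol
Divide by the smallest (0.039468 mol): C 4.000, H 7.001, Cl 1.000

C4H7Cl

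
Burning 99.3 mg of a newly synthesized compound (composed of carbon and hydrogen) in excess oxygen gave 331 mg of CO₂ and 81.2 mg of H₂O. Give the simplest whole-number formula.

C5H6

mol C = 0.331 g CO₂ ÷ 44.009 g/mol = 0.007521 mol
mol H = 2 × 0.0812 g H₂O ÷ 18.015 g/mol = 0.009015 mol
Divide by the smallest (0.007521 mol): C 1.000, H 1.199
Multiplying each by 5 gives whole numbers: C 5.00, H 5.99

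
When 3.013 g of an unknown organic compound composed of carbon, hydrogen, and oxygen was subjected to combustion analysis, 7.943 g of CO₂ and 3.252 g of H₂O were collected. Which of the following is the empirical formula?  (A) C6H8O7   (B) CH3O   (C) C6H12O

(C) C6H12O

mol C = 7.943 g CO₂ ÷ 44.009 g/mol = 0.18049 mol
mol H = 2 × 3.252 g H₂O ÷ 18.015 g/mol = 0.36103 mol
mass O = 3.013 − (2.1678 + 0.36392) = 0.48126 g → mol O = 0.48126 ÷ 15.999 = 0.030081 mol
Divide by the smallest (0.030081 mol): C 6.000, H 12.002, O 1.000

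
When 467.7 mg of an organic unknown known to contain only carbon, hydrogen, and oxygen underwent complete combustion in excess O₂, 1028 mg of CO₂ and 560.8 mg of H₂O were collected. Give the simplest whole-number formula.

mol C = 1.028 g CO₂ ÷ 44.009 g/mol = 0.023359 mol
mol H = 2 × 0.5608 g H₂O ÷ 18.015 g/mol = 0.062259 mol
mass O = 0.4677 − (0.28056 + 0.062757) = 0.12438 g → mol O = 0.12438 ÷ 15.999 = 0.0077742 mol
Divide by the smallest (0.0077742 mol): C 3.005, H 8.008, O 1.000

C3H8O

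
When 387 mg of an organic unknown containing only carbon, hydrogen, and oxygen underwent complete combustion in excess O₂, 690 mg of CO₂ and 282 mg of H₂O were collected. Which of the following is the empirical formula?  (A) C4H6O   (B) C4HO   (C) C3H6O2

(C) C3H6O2

mol C = 0.690 g CO₂ ÷ 44.009 g/mol = 0.01568 mol
mol H = 2 × 0.282 g H₂O ÷ 18.015 g/mol = 0.03131 mol
mass O = 0.387 − (0.1883 + 0.03156) = 0.1671 g → mol O = 0.1671 ÷ 15.999 = 0.01045 mol
Divide by the smallest (0.01045 mol): C 1.501, H 2.997, O 1.000
Multiplying each by 2 gives whole numbers: C 3.00, H 5.99, O 2.00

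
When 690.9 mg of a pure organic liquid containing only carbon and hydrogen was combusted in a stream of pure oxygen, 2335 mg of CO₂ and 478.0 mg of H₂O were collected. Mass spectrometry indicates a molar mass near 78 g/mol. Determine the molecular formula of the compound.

mol C = 2.335 g CO₂ ÷ 44.009 g/mol = 0.053057 mol
mol H = 2 × 0.4780 g H₂O ÷ 18.015 g/mol = 0.053067 mol
Divide by the smallest (0.053057 mol): C 1.000, H 1.000
Empirical formula: CH
Empirical-formula mass = 13.02 g/mol; 78 ÷ 13.02 ≈ 6, so the molecular formula is C6H6.

C6H6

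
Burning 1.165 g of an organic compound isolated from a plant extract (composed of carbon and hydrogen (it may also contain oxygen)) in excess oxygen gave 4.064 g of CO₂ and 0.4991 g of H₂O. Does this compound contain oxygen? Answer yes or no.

no

mol C = 4.064 g CO₂ ÷ 44.009 g/mol = 0.092345 mol
mol H = 2 × 0.4991 g H₂O ÷ 18.015 g/mol = 0.055409 mol
C and H together account for 1.1650 g — essentially the entire 1.165 g sample — so the compound contains no oxygen.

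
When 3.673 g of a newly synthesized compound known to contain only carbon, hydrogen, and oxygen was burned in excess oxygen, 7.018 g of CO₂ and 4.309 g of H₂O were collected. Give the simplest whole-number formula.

mol C = 7.018 g CO₂ ÷ 44.009 g/mol = 0.15947 mol
mol H = 2 × 4.309 g H₂O ÷ 18.015 g/mol = 0.47838 mol
mass O = 3.673 − (1.9154 + 0.48221) = 1.2754 g → mol O = 1.2754 ÷ 15.999 = 0.079719 mol
Divide by the smallest (0.079719 mol): C 2.000, H 6.001, O 1.000

C2H6O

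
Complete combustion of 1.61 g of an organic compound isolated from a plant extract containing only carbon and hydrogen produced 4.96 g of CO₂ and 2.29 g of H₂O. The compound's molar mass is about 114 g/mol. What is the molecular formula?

mol C = 4.96 g CO₂ ÷ 44.009 g/mol = 0.1127 mol
mol H = 2 × 2.29 g H₂O ÷ 18.015 g/mol = 0.2542 mol
Divide by the smallest (0.1127 mol): C 1.000, H 2.256
Multiplying each by 4 gives whole numbers: C 4.00, H 9.02
Empirical formula: C4H9
Empirical-formula mass = 57.12 g/mol; 114 ÷ 57.12 ≈ 2, so the molecular formula is C8H18.

C8H18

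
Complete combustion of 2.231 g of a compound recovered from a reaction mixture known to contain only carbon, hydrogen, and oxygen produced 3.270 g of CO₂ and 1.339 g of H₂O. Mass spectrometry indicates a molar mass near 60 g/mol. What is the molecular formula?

C2H4O2

mol C = 3.270 g CO₂ ÷ 44.009 g/mol = 0.074303 mol
mol H = 2 × 1.339 g H₂O ÷ 18.015 g/mol = 0.14865 mol
mass O = 2.231 − (0.89245 + 0.14984) = 1.1887 g → mol O = 1.1887 ÷ 15.999 = 0.074299 mol
Divide by the smallest (0.074299 mol): C 1.000, H 2.001, O 1.000
Empirical formula: CH2O
Empirical-formula mass = 30.03 g/mol; 60 ÷ 30.03 ≈ 2, so the molecular formula is C2H4O2.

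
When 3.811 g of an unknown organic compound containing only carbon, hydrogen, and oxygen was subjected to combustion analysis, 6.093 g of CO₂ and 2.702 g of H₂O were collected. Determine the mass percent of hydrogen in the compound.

7.93%

mol C = 6.093 g CO₂ ÷ 44.009 g/mol = 0.13845 mol
mol H = 2 × 2.702 g H₂O ÷ 18.015 g/mol = 0.29997 mol
mass O = 3.811 − (1.6629 + 0.30237) = 1.8457 g → mol O = 1.8457 ÷ 15.999 = 0.11536 mol
mass % H = 0.30237 g ÷ 3.811 g × 100%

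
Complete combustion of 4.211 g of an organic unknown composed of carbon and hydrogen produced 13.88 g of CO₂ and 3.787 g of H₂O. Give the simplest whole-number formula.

C3H4

mol C = 13.88 g CO₂ ÷ 44.009 g/mol = 0.31539 mol
mol H = 2 × 3.787 g H₂O ÷ 18.015 g/mol = 0.42043 mol
Divide by the smallest (0.31539 mol): C 1.000, H 1.333
Multiplying each by 3 gives whole numbers: C 3.00, H 4.00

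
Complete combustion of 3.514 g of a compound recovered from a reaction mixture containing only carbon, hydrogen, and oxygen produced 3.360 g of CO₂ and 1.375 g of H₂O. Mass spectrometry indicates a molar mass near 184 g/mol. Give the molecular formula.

C4H8O8

mol C = 3.360 g CO₂ ÷ 44.009 g/mol = 0.076348 mol
mol H = 2 × 1.375 g H₂O ÷ 18.015 g/mol = 0.15265 mol
mass O = 3.514 − (0.91702 + 0.15387) = 2.4431 g → mol O = 2.4431 ÷ 15.999 = 0.15270 mol
Divide by the smallest (0.076348 mol): C 1.000, H 1.999, O 2.000
Empirical formula: CH2O2
Empirical-formula mass = 46.02 g/mol; 184 ÷ 46.02 ≈ 4, so the molecular formula is C4H8O8.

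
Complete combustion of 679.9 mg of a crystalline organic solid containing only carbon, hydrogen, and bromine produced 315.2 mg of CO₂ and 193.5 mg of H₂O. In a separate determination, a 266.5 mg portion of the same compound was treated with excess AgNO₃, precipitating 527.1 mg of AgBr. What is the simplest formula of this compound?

mol C = 0.3152 g CO₂ ÷ 44.009 g/mol = 0.0071622 mol
mol H = 2 × 0.1935 g H₂O ÷ 18.015 g/mol = 0.021482 mol
From the AgBr data: mol Br per gram of compound = (0.5271 ÷ 187.772) ÷ 0.2665 = 0.010533 mol/g, so in the 0.6799 g combustion sample mol Br = 0.0071616 mol
Divide by the smallest (0.0071616 mol): C 1.000, H 3.000, Br 1.000

CH3Br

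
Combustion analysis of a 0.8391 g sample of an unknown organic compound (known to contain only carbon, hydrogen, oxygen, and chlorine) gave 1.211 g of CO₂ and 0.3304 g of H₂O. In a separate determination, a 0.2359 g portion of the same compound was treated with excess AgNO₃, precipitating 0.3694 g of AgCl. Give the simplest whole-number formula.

mol C = 1.211 g CO₂ ÷ 44.009 g/mol = 0.027517 mol
mol H = 2 × 0.3304 g H₂O ÷ 18.015 g/mol = 0.036681 mol
From the AgCl data: mol Cl per gram of compound = (0.3694 ÷ 143.318) ÷ 0.2359 = 0.010926 mol/g, so in the 0.8391 g combustion sample mol Cl = 0.0091682 mol
mass O = 0.8391 − (0.33051 + 0.036974 + 0.32501) = 0.14661 g → mol O = 0.14661 ÷ 15.999 = 0.0091635 mol
Divide by the smallest (0.0091635 mol): C 3.003, H 4.003, Cl 1.001, O 1.000

C3H4ClO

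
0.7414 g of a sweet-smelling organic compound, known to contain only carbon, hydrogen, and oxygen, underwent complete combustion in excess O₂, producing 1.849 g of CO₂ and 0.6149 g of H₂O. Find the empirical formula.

C8H13O2

mol C = 1.849 g CO₂ ÷ 44.009 g/mol = 0.042014 mol
mol H = 2 × 0.6149 g H₂O ÷ 18.015 g/mol = 0.068265 mol
mass O = 0.7414 − (0.50463 + 0.068811) = 0.16796 g → mol O = 0.16796 ÷ 15.999 = 0.010498 mol
Divide by the smallest (0.010498 mol): C 4.002, H 6.503, O 1.000
Multiplying each by 2 gives whole numbers: C 8.00, H 13.01, O 2.00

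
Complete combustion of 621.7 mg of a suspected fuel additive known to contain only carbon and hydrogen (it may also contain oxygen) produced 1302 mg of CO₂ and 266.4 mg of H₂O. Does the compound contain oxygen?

yes

mol C = 1.302 g CO₂ ÷ 44.009 g/mol = 0.029585 mol
mol H = 2 × 0.2664 g H₂O ÷ 18.015 g/mol = 0.029575 mol
C and H account for only 0.38516 g of the 0.6217 g sample; the remaining 0.23654 g must be oxygen.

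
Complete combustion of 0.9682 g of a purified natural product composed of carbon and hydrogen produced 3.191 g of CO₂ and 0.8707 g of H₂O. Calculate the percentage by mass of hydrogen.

10.06%

mol C = 3.191 g CO₂ ÷ 44.009 g/mol = 0.072508 mol
mol H = 2 × 0.8707 g H₂O ÷ 18.015 g/mol = 0.096664 mol
mass % H = 0.097437 g ÷ 0.9682 g × 100%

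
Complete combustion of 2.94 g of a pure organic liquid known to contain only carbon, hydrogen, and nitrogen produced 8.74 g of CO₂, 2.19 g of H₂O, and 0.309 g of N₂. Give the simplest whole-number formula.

C9H11N

mol C = 8.74 g CO₂ ÷ 44.009 g/mol = 0.1986 mol
mol H = 2 × 2.19 g H₂O ÷ 18.015 g/mol = 0.2431 mol
mol N = 2 × 0.309 g N₂ ÷ 28.014 g/mol = 0.02206 mol
Divide by the smallest (0.02206 mol): C 9.002, H 11.021, N 1.000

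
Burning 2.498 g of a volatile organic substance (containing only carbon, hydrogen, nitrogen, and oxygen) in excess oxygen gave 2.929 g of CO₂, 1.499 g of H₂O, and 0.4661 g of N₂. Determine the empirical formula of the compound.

mol C = 2.929 g CO₂ ÷ 44.009 g/mol = 0.066555 mol
mol H = 2 × 1.499 g H₂O ÷ 18.015 g/mol = 0.16642 mol
mol N = 2 × 0.4661 g N₂ ÷ 28.014 g/mol = 0.033276 mol
mass O = 2.498 − (0.79939 + 0.16775 + 0.46610) = 1.0648 g → mol O = 1.0648 ÷ 15.999 = 0.066552 mol
Divide by the smallest (0.033276 mol): C 2.000, H 5.001, N 1.000, O 2.000

C2H5NO2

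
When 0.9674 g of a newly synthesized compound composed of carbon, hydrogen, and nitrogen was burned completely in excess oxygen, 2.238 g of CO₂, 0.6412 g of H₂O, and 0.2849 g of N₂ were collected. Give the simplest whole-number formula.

C5H7N2

mol C = 2.238 g CO₂ ÷ 44.009 g/mol = 0.050853 mol
mol H = 2 × 0.6412 g H₂O ÷ 18.015 g/mol = 0.071185 mol
mol N = 2 × 0.2849 g N₂ ÷ 28.014 g/mol = 0.020340 mol
Divide by the smallest (0.020340 mol): C 2.500, H 3.500, N 1.000
Multiplying each by 2 gives whole numbers: C 5.00, H 7.00, N 2.00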